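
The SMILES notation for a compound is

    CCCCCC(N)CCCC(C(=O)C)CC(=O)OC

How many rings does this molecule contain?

In SMILES, each pair of matching ring-closure digits denotes one ring-closing bond; the number of such bonds equals the number of independent rings.
Ring-closure bonds here: 0.

0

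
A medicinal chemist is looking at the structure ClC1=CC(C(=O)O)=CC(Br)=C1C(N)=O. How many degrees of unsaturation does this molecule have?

Degree of unsaturation = (number of rings) + (number of π bonds).
Ring closures in the SMILES: 1.
π bonds: 5 double bonds (each 1 DoU) → 5 DoU from unsaturation.
Total DoU = 1 + 5 = 6.

6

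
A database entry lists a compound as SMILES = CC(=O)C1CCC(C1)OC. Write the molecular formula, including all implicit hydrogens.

Walk through each heavy atom and fill implicit hydrogens from standard valence (C 4, N 3, O 2, S 2, halogen 1):
  atom 1: C, bond orders sum to 1 (valence 4) → 3 H
  atom 2: C, bond orders sum to 4 (valence 4) → 0 H
  atom 3: O, bond orders sum to 2 (valence 2) → 0 H
  atom 4: C, bond orders sum to 3 (valence 4) → 1 H
  atom 5: C, bond orders sum to 2 (valence 4) → 2 H
  atom 6: C, bond orders sum to 2 (valence 4) → 2 H
  atom 7: C, bond orders sum to 3 (valence 4) → 1 H
  atom 8: C, bond orders sum to 2 (valence 4) → 2 H
  atom 9: O, bond orders sum to 2 (valence 2) → 0 H
  atom 10: C, bond orders sum to 1 (valence 4) → 3 H
Totals → C:8, H:14, O:2.

C8H14O2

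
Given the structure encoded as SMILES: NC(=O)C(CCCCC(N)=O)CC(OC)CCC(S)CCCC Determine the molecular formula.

C17H34N2O3S

Walk through each heavy atom and fill implicit hydrogens from standard valence (C 4, N 3, O 2, S 2, halogen 1):
  atom 1: N, bond orders sum to 1 (valence 3) → 2 H
  atom 2: C, bond orders sum to 4 (valence 4) → 0 H
  atom 3: O, bond orders sum to 2 (valence 2) → 0 H
  atom 4: C, bond orders sum to 3 (valence 4) → 1 H
  atom 5: C, bond orders sum to 2 (valence 4) → 2 H
  atom 6: C, bond orders sum to 2 (valence 4) → 2 H
  atom 7: C, bond orders sum to 2 (valence 4) → 2 H
  atom 8: C, bond orders sum to 2 (valence 4) → 2 H
  atom 9: C, bond orders sum to 4 (valence 4) → 0 H
  atom 10: N, bond orders sum to 1 (valence 3) → 2 H
  atom 11: O, bond orders sum to 2 (valence 2) → 0 H
  atom 12: C, bond orders sum to 2 (valence 4) → 2 H
  atom 13: C, bond orders sum to 3 (valence 4) → 1 H
  atom 14: O, bond orders sum to 2 (valence 2) → 0 H
  atom 15: C, bond orders sum to 1 (valence 4) → 3 H
  atom 16: C, bond orders sum to 2 (valence 4) → 2 H
  atom 17: C, bond orders sum to 2 (valence 4) → 2 H
  atom 18: C, bond orders sum to 3 (valence 4) → 1 H
  atom 19: S, bond orders sum to 1 (valence 2) → 1 H
  atom 20: C, bond orders sum to 2 (valence 4) → 2 H
  atom 21: C, bond orders sum to 2 (valence 4) → 2 H
  atom 22: C, bond orders sum to 2 (valence 4) → 2 H
  atom 23: C, bond orders sum to 1 (valence 4) → 3 H
Totals → C:17, H:34, N:2, O:3, S:1.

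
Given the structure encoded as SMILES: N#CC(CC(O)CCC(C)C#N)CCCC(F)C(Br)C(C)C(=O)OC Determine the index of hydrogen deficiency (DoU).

5

Degree of unsaturation = (number of rings) + (number of π bonds).
Ring closures in the SMILES: 0.
π bonds: 1 double bond (each 1 DoU), 2 triple bonds (each 2 DoU) → 5 DoU from unsaturation.
Total DoU = 0 + 5 = 5.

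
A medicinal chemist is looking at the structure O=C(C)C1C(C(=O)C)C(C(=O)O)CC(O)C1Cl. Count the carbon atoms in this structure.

Count every carbon token in the SMILES (each C, including those in ring-closure positions and inside branches).
Carbon count: 11.

11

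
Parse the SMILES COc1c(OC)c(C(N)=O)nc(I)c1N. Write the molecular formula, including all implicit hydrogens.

Walk through each heavy atom and fill implicit hydrogens from standard valence (C 4, N 3, O 2, S 2, halogen 1); for lowercase aromatic atoms, an aromatic c carries 1 H when it has two neighbours and 0 H with three, and aromatic n carries 0 H:
  atom 1: C, bond orders sum to 1 (valence 4) → 3 H
  atom 2: O, bond orders sum to 2 (valence 2) → 0 H
  atom 3: aromatic c, 3 neighbours → 0 H
  atom 4: aromatic c, 3 neighbours → 0 H
  atom 5: O, bond orders sum to 2 (valence 2) → 0 H
  atom 6: C, bond orders sum to 1 (valence 4) → 3 H
  atom 7: aromatic c, 3 neighbours → 0 H
  atom 8: C, bond orders sum to 4 (valence 4) → 0 H
  atom 9: N, bond orders sum to 1 (valence 3) → 2 H
  atom 10: O, bond orders sum to 2 (valence 2) → 0 H
  atom 11: aromatic n, 2 neighbours → 0 H
  atom 12: aromatic c, 3 neighbours → 0 H
  atom 13: I (halogen, monovalent) → 0 H
  atom 14: aromatic c, 3 neighbours → 0 H
  atom 15: N, bond orders sum to 1 (valence 3) → 2 H
Totals → C:8, H:10, I:1, N:3, O:3.

C8H10IN3O3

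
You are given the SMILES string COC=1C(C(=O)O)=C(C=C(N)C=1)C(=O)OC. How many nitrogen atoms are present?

1

Scan the SMILES for N atoms (remember two-letter symbols like Cl and Br are single atoms).
Nitrogen count: 1.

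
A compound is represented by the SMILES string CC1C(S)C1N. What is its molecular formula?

C4H9NS

Walk through each heavy atom and fill implicit hydrogens from standard valence (C 4, N 3, O 2, S 2, halogen 1):
  atom 1: C, bond orders sum to 1 (valence 4) → 3 H
  atom 2: C, bond orders sum to 3 (valence 4) → 1 H
  atom 3: C, bond orders sum to 3 (valence 4) → 1 H
  atom 4: S, bond orders sum to 1 (valence 2) → 1 H
  atom 5: C, bond orders sum to 3 (valence 4) → 1 H
  atom 6: N, bond orders sum to 1 (valence 3) → 2 H
Totals → C:4, H:9, N:1, S:1.
In Hill order: C4H9NS.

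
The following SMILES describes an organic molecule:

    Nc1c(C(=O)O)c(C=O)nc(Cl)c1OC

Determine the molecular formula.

Walk through each heavy atom and fill implicit hydrogens from standard valence (C 4, N 3, O 2, S 2, halogen 1); for lowercase aromatic atoms, an aromatic c carries 1 H when it has two neighbours and 0 H with three, and aromatic n carries 0 H:
  atom 1: N, bond orders sum to 1 (valence 3) → 2 H
  atom 2: aromatic c, 3 neighbours → 0 H
  atom 3: aromatic c, 3 neighbours → 0 H
  atom 4: C, bond orders sum to 4 (valence 4) → 0 H
  atom 5: O, bond orders sum to 2 (valence 2) → 0 H
  atom 6: O, bond orders sum to 1 (valence 2) → 1 H
  atom 7: aromatic c, 3 neighbours → 0 H
  atom 8: C, bond orders sum to 3 (valence 4) → 1 H
  atom 9: O, bond orders sum to 2 (valence 2) → 0 H
  atom 10: aromatic n, 2 neighbours → 0 H
  atom 11: aromatic c, 3 neighbours → 0 H
  atom 12: Cl (halogen, monovalent) → 0 H
  atom 13: aromatic c, 3 neighbours → 0 H
  atom 14: O, bond orders sum to 2 (valence 2) → 0 H
  atom 15: C, bond orders sum to 1 (valence 4) → 3 H
Totals → C:8, H:7, Cl:1, N:2, O:4.
In Hill order: C8H7ClN2O4.

C8H7ClN2O4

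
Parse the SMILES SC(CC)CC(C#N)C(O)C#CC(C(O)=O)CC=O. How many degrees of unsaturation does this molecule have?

6

Molecular formula: C13H17NO4S.
DoU = (2C + 2 + N − H − X) / 2, where X is the halogen count and O/S are ignored.
    = (2·13 + 2 + 1 − 17 − 0) / 2 = 12 / 2 = 6.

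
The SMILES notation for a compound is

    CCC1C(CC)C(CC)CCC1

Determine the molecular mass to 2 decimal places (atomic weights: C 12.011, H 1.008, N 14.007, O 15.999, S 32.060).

First, the molecular formula is C12H24 (counting implicit H from valence).
  C: 12 × 12.011 = 144.132
  H: 24 × 1.008 = 24.192
Sum: 12×12.011 + 24×1.008 = 168.324 → 168.32 g/mol.

168.32 g/mol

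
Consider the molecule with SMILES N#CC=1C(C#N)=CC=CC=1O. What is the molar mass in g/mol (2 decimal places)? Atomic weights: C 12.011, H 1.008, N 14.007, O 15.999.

First, the molecular formula is C8H4N2O (counting implicit H from valence).
  C: 8 × 12.011 = 96.088
  H: 4 × 1.008 = 4.032
  N: 2 × 14.007 = 28.014
  O: 1 × 15.999 = 15.999
Sum: 8×12.011 + 4×1.008 + 2×14.007 + 1×15.999 = 144.133 → 144.13 g/mol.

144.13 g/mol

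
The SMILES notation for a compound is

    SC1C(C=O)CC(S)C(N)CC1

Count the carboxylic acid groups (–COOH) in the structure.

Scan the SMILES for the carboxylic acid motif — none present.
Groups that are present: 1 aldehyde, 1 primary amine, 2 thiol.

0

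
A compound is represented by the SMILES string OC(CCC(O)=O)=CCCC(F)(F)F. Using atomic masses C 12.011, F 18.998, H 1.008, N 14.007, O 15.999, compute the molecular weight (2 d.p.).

First, the molecular formula is C8H11F3O3 (counting implicit H from valence).
  C: 8 × 12.011 = 96.088
  F: 3 × 18.998 = 56.994
  H: 11 × 1.008 = 11.088
  O: 3 × 15.999 = 47.997
Sum: 8×12.011 + 3×18.998 + 11×1.008 + 3×15.999 = 212.167 → 212.17 g/mol.

212.17 g/mol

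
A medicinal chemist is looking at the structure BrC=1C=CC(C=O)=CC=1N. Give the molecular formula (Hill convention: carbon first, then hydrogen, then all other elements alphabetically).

C7H6BrNO

Walk through each heavy atom and fill implicit hydrogens from standard valence (C 4, N 3, O 2, S 2, halogen 1):
  atom 1: Br (halogen, monovalent) → 0 H
  atom 2: C, bond orders sum to 4 (valence 4) → 0 H
  atom 3: C, bond orders sum to 3 (valence 4) → 1 H
  atom 4: C, bond orders sum to 3 (valence 4) → 1 H
  atom 5: C, bond orders sum to 4 (valence 4) → 0 H
  atom 6: C, bond orders sum to 3 (valence 4) → 1 H
  atom 7: O, bond orders sum to 2 (valence 2) → 0 H
  atom 8: C, bond orders sum to 3 (valence 4) → 1 H
  atom 9: C, bond orders sum to 4 (valence 4) → 0 H
  atom 10: N, bond orders sum to 1 (valence 3) → 2 H
Totals → C:7, H:6, Br:1, N:1, O:1.
In Hill order: C7H6BrNO.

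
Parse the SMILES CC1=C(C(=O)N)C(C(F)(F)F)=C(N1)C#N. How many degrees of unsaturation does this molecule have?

Molecular formula: C8H6F3N3O.
DoU = (2C + 2 + N − H − X) / 2, where X is the halogen count and O/S are ignored.
    = (2·8 + 2 + 3 − 6 − 3) / 2 = 12 / 2 = 6.

6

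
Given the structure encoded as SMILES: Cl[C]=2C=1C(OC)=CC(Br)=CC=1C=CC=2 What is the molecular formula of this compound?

Walk through each heavy atom and fill implicit hydrogens from standard valence (C 4, N 3, O 2, S 2, halogen 1):
  atom 1: Cl (halogen, monovalent) → 0 H
  atom 2: C with explicit H count 0
  atom 3: C, bond orders sum to 4 (valence 4) → 0 H
  atom 4: C, bond orders sum to 4 (valence 4) → 0 H
  atom 5: O, bond orders sum to 2 (valence 2) → 0 H
  atom 6: C, bond orders sum to 1 (valence 4) → 3 H
  atom 7: C, bond orders sum to 3 (valence 4) → 1 H
  atom 8: C, bond orders sum to 4 (valence 4) → 0 H
  atom 9: Br (halogen, monovalent) → 0 H
  atom 10: C, bond orders sum to 3 (valence 4) → 1 H
  atom 11: C, bond orders sum to 4 (valence 4) → 0 H
  atom 12: C, bond orders sum to 3 (valence 4) → 1 H
  atom 13: C, bond orders sum to 3 (valence 4) → 1 H
  atom 14: C, bond orders sum to 3 (valence 4) → 1 H
Totals → C:11, H:8, Br:1, Cl:1, O:1.

C11H8BrClO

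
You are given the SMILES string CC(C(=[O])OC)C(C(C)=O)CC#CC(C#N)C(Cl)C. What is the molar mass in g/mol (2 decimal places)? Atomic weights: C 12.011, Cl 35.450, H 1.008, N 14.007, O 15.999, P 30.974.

283.75 g/mol

First, the molecular formula is C14H18ClNO3 (counting implicit H from valence).
  C: 14 × 12.011 = 168.154
  Cl: 1 × 35.450 = 35.450
  H: 18 × 1.008 = 18.144
  N: 1 × 14.007 = 14.007
  O: 3 × 15.999 = 47.997
Sum: 14×12.011 + 1×35.450 + 18×1.008 + 1×14.007 + 3×15.999 = 283.752 → 283.75 g/mol.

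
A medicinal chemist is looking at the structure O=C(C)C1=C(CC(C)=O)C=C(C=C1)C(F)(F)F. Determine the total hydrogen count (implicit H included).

Walk through each heavy atom and fill implicit hydrogens from standard valence (C 4, N 3, O 2, S 2, halogen 1):
  atom 1: O, bond orders sum to 2 (valence 2) → 0 H
  atom 2: C, bond orders sum to 4 (valence 4) → 0 H
  atom 3: C, bond orders sum to 1 (valence 4) → 3 H
  atom 4: C, bond orders sum to 4 (valence 4) → 0 H
  atom 5: C, bond orders sum to 4 (valence 4) → 0 H
  atom 6: C, bond orders sum to 2 (valence 4) → 2 H
  atom 7: C, bond orders sum to 4 (valence 4) → 0 H
  atom 8: C, bond orders sum to 1 (valence 4) → 3 H
  atom 9: O, bond orders sum to 2 (valence 2) → 0 H
  atom 10: C, bond orders sum to 3 (valence 4) → 1 H
  atom 11: C, bond orders sum to 4 (valence 4) → 0 H
  atom 12: C, bond orders sum to 3 (valence 4) → 1 H
  atom 13: C, bond orders sum to 3 (valence 4) → 1 H
  atom 14: C, bond orders sum to 4 (valence 4) → 0 H
  atom 15: F (halogen, monovalent) → 0 H
  atom 16: F (halogen, monovalent) → 0 H
  atom 17: F (halogen, monovalent) → 0 H
Total hydrogens: 11.

11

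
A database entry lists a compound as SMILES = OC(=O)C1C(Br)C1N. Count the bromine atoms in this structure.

1

Scan the SMILES for Br atoms (remember two-letter symbols like Cl and Br are single atoms).
Bromine count: 1.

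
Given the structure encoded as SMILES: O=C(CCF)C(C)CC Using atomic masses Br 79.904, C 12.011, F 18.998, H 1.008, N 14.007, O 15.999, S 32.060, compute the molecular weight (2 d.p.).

First, the molecular formula is C7H13FO (counting implicit H from valence).
  C: 7 × 12.011 = 84.077
  F: 1 × 18.998 = 18.998
  H: 13 × 1.008 = 13.104
  O: 1 × 15.999 = 15.999
Sum: 7×12.011 + 1×18.998 + 13×1.008 + 1×15.999 = 132.178 → 132.18 g/mol.

132.18 g/mol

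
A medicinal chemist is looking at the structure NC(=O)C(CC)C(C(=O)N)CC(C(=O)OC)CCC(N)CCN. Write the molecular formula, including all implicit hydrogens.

Walk through each heavy atom and fill implicit hydrogens from standard valence (C 4, N 3, O 2, S 2, halogen 1):
  atom 1: N, bond orders sum to 1 (valence 3) → 2 H
  atom 2: C, bond orders sum to 4 (valence 4) → 0 H
  atom 3: O, bond orders sum to 2 (valence 2) → 0 H
  atom 4: C, bond orders sum to 3 (valence 4) → 1 H
  atom 5: C, bond orders sum to 2 (valence 4) → 2 H
  atom 6: C, bond orders sum to 1 (valence 4) → 3 H
  atom 7: C, bond orders sum to 3 (valence 4) → 1 H
  atom 8: C, bond orders sum to 4 (valence 4) → 0 H
  atom 9: O, bond orders sum to 2 (valence 2) → 0 H
  atom 10: N, bond orders sum to 1 (valence 3) → 2 H
  atom 11: C, bond orders sum to 2 (valence 4) → 2 H
  atom 12: C, bond orders sum to 3 (valence 4) → 1 H
  atom 13: C, bond orders sum to 4 (valence 4) → 0 H
  atom 14: O, bond orders sum to 2 (valence 2) → 0 H
  atom 15: O, bond orders sum to 2 (valence 2) → 0 H
  atom 16: C, bond orders sum to 1 (valence 4) → 3 H
  atom 17: C, bond orders sum to 2 (valence 4) → 2 H
  atom 18: C, bond orders sum to 2 (valence 4) → 2 H
  atom 19: C, bond orders sum to 3 (valence 4) → 1 H
  atom 20: N, bond orders sum to 1 (valence 3) → 2 H
  atom 21: C, bond orders sum to 2 (valence 4) → 2 H
  atom 22: C, bond orders sum to 2 (valence 4) → 2 H
  atom 23: N, bond orders sum to 1 (valence 3) → 2 H
Totals → C:15, H:30, N:4, O:4.

C15H30N4O4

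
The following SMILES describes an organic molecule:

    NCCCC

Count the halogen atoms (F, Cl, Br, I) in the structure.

Scan the SMILES for the halogen motif — none present.
Groups that are present: 1 primary amine.

0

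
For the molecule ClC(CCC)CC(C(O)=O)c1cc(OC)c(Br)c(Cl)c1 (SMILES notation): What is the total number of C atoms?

14

Count every carbon token in the SMILES (each C, including those in ring-closure positions and inside branches).
Carbon count: 14.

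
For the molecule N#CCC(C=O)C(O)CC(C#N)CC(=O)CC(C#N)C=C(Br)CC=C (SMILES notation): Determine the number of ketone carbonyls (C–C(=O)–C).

1

The ketone motif appears at heavy-atom position 14 in the SMILES.
Other groups present: 1 aldehyde, 2 alkene, 1 hydroxyl, 3 nitrile.
Ketone count: 1.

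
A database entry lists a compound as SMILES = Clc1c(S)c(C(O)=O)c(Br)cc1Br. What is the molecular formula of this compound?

C7H3Br2ClO2S

Walk through each heavy atom and fill implicit hydrogens from standard valence (C 4, N 3, O 2, S 2, halogen 1); for lowercase aromatic atoms, an aromatic c carries 1 H when it has two neighbours and 0 H with three, and aromatic n carries 0 H:
  atom 1: Cl (halogen, monovalent) → 0 H
  atom 2: aromatic c, 3 neighbours → 0 H
  atom 3: aromatic c, 3 neighbours → 0 H
  atom 4: S, bond orders sum to 1 (valence 2) → 1 H
  atom 5: aromatic c, 3 neighbours → 0 H
  atom 6: C, bond orders sum to 4 (valence 4) → 0 H
  atom 7: O, bond orders sum to 1 (valence 2) → 1 H
  atom 8: O, bond orders sum to 2 (valence 2) → 0 H
  atom 9: aromatic c, 3 neighbours → 0 H
  atom 10: Br (halogen, monovalent) → 0 H
  atom 11: aromatic c, 2 neighbours → 1 H
  atom 12: aromatic c, 3 neighbours → 0 H
  atom 13: Br (halogen, monovalent) → 0 H
Totals → C:7, H:3, Br:2, Cl:1, O:2, S:1.
In Hill order: C7H3Br2ClO2S.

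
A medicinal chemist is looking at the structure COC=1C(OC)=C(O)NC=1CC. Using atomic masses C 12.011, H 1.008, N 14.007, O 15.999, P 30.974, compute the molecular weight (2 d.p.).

First, the molecular formula is C8H13NO3 (counting implicit H from valence).
  C: 8 × 12.011 = 96.088
  H: 13 × 1.008 = 13.104
  N: 1 × 14.007 = 14.007
  O: 3 × 15.999 = 47.997
Sum: 8×12.011 + 13×1.008 + 1×14.007 + 3×15.999 = 171.196 → 171.20 g/mol.

171.20 g/mol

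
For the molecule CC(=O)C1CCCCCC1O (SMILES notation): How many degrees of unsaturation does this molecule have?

2

Degree of unsaturation = (number of rings) + (number of π bonds).
Ring closures in the SMILES: 1.
π bonds: 1 double bond (each 1 DoU) → 1 DoU from unsaturation.
Total DoU = 1 + 1 = 2.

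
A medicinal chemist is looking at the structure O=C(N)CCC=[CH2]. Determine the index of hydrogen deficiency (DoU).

2

Degree of unsaturation = (number of rings) + (number of π bonds).
Ring closures in the SMILES: 0.
π bonds: 2 double bonds (each 1 DoU) → 2 DoU from unsaturation.
Total DoU = 0 + 2 = 2.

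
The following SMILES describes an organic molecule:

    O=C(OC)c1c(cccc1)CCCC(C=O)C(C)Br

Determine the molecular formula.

C15H19BrO3

Walk through each heavy atom and fill implicit hydrogens from standard valence (C 4, N 3, O 2, S 2, halogen 1); for lowercase aromatic atoms, an aromatic c carries 1 H when it has two neighbours and 0 H with three, and aromatic n carries 0 H:
  atom 1: O, bond orders sum to 2 (valence 2) → 0 H
  atom 2: C, bond orders sum to 4 (valence 4) → 0 H
  atom 3: O, bond orders sum to 2 (valence 2) → 0 H
  atom 4: C, bond orders sum to 1 (valence 4) → 3 H
  atom 5: aromatic c, 3 neighbours → 0 H
  atom 6: aromatic c, 3 neighbours → 0 H
  atom 7: aromatic c, 2 neighbours → 1 H
  atom 8: aromatic c, 2 neighbours → 1 H
  atom 9: aromatic c, 2 neighbours → 1 H
  atom 10: aromatic c, 2 neighbours → 1 H
  atom 11: C, bond orders sum to 2 (valence 4) → 2 H
  atom 12: C, bond orders sum to 2 (valence 4) → 2 H
  atom 13: C, bond orders sum to 2 (valence 4) → 2 H
  atom 14: C, bond orders sum to 3 (valence 4) → 1 H
  atom 15: C, bond orders sum to 3 (valence 4) → 1 H
  atom 16: O, bond orders sum to 2 (valence 2) → 0 H
  atom 17: C, bond orders sum to 3 (valence 4) → 1 H
  atom 18: C, bond orders sum to 1 (valence 4) → 3 H
  atom 19: Br (halogen, monovalent) → 0 H
Totals → C:15, H:19, Br:1, O:3.
In Hill order: C15H19BrO3.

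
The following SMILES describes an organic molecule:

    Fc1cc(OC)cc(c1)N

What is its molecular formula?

C7H8FNO

Walk through each heavy atom and fill implicit hydrogens from standard valence (C 4, N 3, O 2, S 2, halogen 1); for lowercase aromatic atoms, an aromatic c carries 1 H when it has two neighbours and 0 H with three, and aromatic n carries 0 H:
  atom 1: F (halogen, monovalent) → 0 H
  atom 2: aromatic c, 3 neighbours → 0 H
  atom 3: aromatic c, 2 neighbours → 1 H
  atom 4: aromatic c, 3 neighbours → 0 H
  atom 5: O, bond orders sum to 2 (valence 2) → 0 H
  atom 6: C, bond orders sum to 1 (valence 4) → 3 H
  atom 7: aromatic c, 2 neighbours → 1 H
  atom 8: aromatic c, 3 neighbours → 0 H
  atom 9: aromatic c, 2 neighbours → 1 H
  atom 10: N, bond orders sum to 1 (valence 3) → 2 H
Totals → C:7, H:8, F:1, N:1, O:1.
In Hill order: C7H8FNO.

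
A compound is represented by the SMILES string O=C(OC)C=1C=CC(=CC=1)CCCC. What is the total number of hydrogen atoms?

Walk through each heavy atom and fill implicit hydrogens from standard valence (C 4, N 3, O 2, S 2, halogen 1):
  atom 1: O, bond orders sum to 2 (valence 2) → 0 H
  atom 2: C, bond orders sum to 4 (valence 4) → 0 H
  atom 3: O, bond orders sum to 2 (valence 2) → 0 H
  atom 4: C, bond orders sum to 1 (valence 4) → 3 H
  atom 5: C, bond orders sum to 4 (valence 4) → 0 H
  atom 6: C, bond orders sum to 3 (valence 4) → 1 H
  atom 7: C, bond orders sum to 3 (valence 4) → 1 H
  atom 8: C, bond orders sum to 4 (valence 4) → 0 H
  atom 9: C, bond orders sum to 3 (valence 4) → 1 H
  atom 10: C, bond orders sum to 3 (valence 4) → 1 H
  atom 11: C, bond orders sum to 2 (valence 4) → 2 H
  atom 12: C, bond orders sum to 2 (valence 4) → 2 H
  atom 13: C, bond orders sum to 2 (valence 4) → 2 H
  atom 14: C, bond orders sum to 1 (valence 4) → 3 H
Total hydrogens: 16.

16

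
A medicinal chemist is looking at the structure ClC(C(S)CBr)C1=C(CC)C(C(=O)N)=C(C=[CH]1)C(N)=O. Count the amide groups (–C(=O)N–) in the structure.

2

The amide motif appears at heavy-atom positions 12, 18 in the SMILES.
Other groups present: 1 thiol.
Amide count: 2.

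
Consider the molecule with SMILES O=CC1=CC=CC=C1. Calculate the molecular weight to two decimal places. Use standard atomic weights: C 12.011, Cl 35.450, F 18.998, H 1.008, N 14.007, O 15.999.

First, the molecular formula is C7H6O (counting implicit H from valence).
  C: 7 × 12.011 = 84.077
  H: 6 × 1.008 = 6.048
  O: 1 × 15.999 = 15.999
Sum: 7×12.011 + 6×1.008 + 1×15.999 = 106.124 → 106.12 g/mol.

106.12 g/mol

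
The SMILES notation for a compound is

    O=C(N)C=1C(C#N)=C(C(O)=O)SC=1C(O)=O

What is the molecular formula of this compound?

Walk through each heavy atom and fill implicit hydrogens from standard valence (C 4, N 3, O 2, S 2, halogen 1):
  atom 1: O, bond orders sum to 2 (valence 2) → 0 H
  atom 2: C, bond orders sum to 4 (valence 4) → 0 H
  atom 3: N, bond orders sum to 1 (valence 3) → 2 H
  atom 4: C, bond orders sum to 4 (valence 4) → 0 H
  atom 5: C, bond orders sum to 4 (valence 4) → 0 H
  atom 6: C, bond orders sum to 4 (valence 4) → 0 H
  atom 7: N, bond orders sum to 3 (valence 3) → 0 H
  atom 8: C, bond orders sum to 4 (valence 4) → 0 H
  atom 9: C, bond orders sum to 4 (valence 4) → 0 H
  atom 10: O, bond orders sum to 1 (valence 2) → 1 H
  atom 11: O, bond orders sum to 2 (valence 2) → 0 H
  atom 12: S, bond orders sum to 2 (valence 2) → 0 H
  atom 13: C, bond orders sum to 4 (valence 4) → 0 H
  atom 14: C, bond orders sum to 4 (valence 4) → 0 H
  atom 15: O, bond orders sum to 1 (valence 2) → 1 H
  atom 16: O, bond orders sum to 2 (valence 2) → 0 H
Totals → C:8, H:4, N:2, O:5, S:1.

C8H4N2O5S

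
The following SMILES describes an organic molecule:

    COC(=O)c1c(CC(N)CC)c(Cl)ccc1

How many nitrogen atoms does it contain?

Scan the SMILES for N atoms (remember two-letter symbols like Cl and Br are single atoms).
Nitrogen count: 1.

1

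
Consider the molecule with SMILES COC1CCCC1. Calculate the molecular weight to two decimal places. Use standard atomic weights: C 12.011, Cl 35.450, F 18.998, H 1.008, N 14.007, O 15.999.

First, the molecular formula is C6H12O (counting implicit H from valence).
  C: 6 × 12.011 = 72.066
  H: 12 × 1.008 = 12.096
  O: 1 × 15.999 = 15.999
Sum: 6×12.011 + 12×1.008 + 1×15.999 = 100.161 → 100.16 g/mol.

100.16 g/mol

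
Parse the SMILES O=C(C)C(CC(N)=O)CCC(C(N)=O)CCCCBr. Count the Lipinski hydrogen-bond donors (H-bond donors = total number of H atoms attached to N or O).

Donors: find every N or O and count the H atoms it carries.
  atom 1 (O): bond orders sum to 2 → 0 H
  atom 7 (N): bond orders sum to 1 → 2 H
  atom 8 (O): bond orders sum to 2 → 0 H
  atom 13 (N): bond orders sum to 1 → 2 H
  atom 14 (O): bond orders sum to 2 → 0 H
Lipinski HBD = 4.

4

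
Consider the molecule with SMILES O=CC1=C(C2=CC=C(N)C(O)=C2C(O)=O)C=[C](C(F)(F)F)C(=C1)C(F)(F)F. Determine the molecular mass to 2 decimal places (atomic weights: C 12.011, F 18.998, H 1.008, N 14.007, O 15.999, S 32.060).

First, the molecular formula is C16H9F6NO4 (counting implicit H from valence).
  C: 16 × 12.011 = 192.176
  F: 6 × 18.998 = 113.988
  H: 9 × 1.008 = 9.072
  N: 1 × 14.007 = 14.007
  O: 4 × 15.999 = 63.996
Sum: 16×12.011 + 6×18.998 + 9×1.008 + 1×14.007 + 4×15.999 = 393.239 → 393.24 g/mol.

393.24 g/mol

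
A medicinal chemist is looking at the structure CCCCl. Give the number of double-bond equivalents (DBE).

0

Degree of unsaturation = (number of rings) + (number of π bonds).
Ring closures in the SMILES: 0.
π bonds: none → 0 DoU from unsaturation.
Total DoU = 0 + 0 = 0.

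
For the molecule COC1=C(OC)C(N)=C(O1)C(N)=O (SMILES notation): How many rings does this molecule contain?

In SMILES, each pair of matching ring-closure digits denotes one ring-closing bond; the number of such bonds equals the number of independent rings.
Ring-closure bonds here: 1.

1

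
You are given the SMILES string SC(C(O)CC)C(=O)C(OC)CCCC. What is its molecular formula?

Walk through each heavy atom and fill implicit hydrogens from standard valence (C 4, N 3, O 2, S 2, halogen 1):
  atom 1: S, bond orders sum to 1 (valence 2) → 1 H
  atom 2: C, bond orders sum to 3 (valence 4) → 1 H
  atom 3: C, bond orders sum to 3 (valence 4) → 1 H
  atom 4: O, bond orders sum to 1 (valence 2) → 1 H
  atom 5: C, bond orders sum to 2 (valence 4) → 2 H
  atom 6: C, bond orders sum to 1 (valence 4) → 3 H
  atom 7: C, bond orders sum to 4 (valence 4) → 0 H
  atom 8: O, bond orders sum to 2 (valence 2) → 0 H
  atom 9: C, bond orders sum to 3 (valence 4) → 1 H
  atom 10: O, bond orders sum to 2 (valence 2) → 0 H
  atom 11: C, bond orders sum to 1 (valence 4) → 3 H
  atom 12: C, bond orders sum to 2 (valence 4) → 2 H
  atom 13: C, bond orders sum to 2 (valence 4) → 2 H
  atom 14: C, bond orders sum to 2 (valence 4) → 2 H
  atom 15: C, bond orders sum to 1 (valence 4) → 3 H
Totals → C:11, H:22, O:3, S:1.
In Hill order: C11H22O3S.

C11H22O3S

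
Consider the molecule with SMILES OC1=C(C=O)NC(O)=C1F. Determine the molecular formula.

Walk through each heavy atom and fill implicit hydrogens from standard valence (C 4, N 3, O 2, S 2, halogen 1):
  atom 1: O, bond orders sum to 1 (valence 2) → 1 H
  atom 2: C, bond orders sum to 4 (valence 4) → 0 H
  atom 3: C, bond orders sum to 4 (valence 4) → 0 H
  atom 4: C, bond orders sum to 3 (valence 4) → 1 H
  atom 5: O, bond orders sum to 2 (valence 2) → 0 H
  atom 6: N, bond orders sum to 2 (valence 3) → 1 H
  atom 7: C, bond orders sum to 4 (valence 4) → 0 H
  atom 8: O, bond orders sum to 1 (valence 2) → 1 H
  atom 9: C, bond orders sum to 4 (valence 4) → 0 H
  atom 10: F (halogen, monovalent) → 0 H
Totals → C:5, H:4, F:1, N:1, O:3.

C5H4FNO3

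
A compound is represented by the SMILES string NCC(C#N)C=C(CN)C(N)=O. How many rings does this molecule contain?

0

In SMILES, each pair of matching ring-closure digits denotes one ring-closing bond; the number of such bonds equals the number of independent rings.
Ring-closure bonds here: 0.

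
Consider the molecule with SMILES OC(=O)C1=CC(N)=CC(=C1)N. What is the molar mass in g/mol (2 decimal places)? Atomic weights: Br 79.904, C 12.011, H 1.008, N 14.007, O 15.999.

First, the molecular formula is C7H8N2O2 (counting implicit H from valence).
  C: 7 × 12.011 = 84.077
  H: 8 × 1.008 = 8.064
  N: 2 × 14.007 = 28.014
  O: 2 × 15.999 = 31.998
Sum: 7×12.011 + 8×1.008 + 2×14.007 + 2×15.999 = 152.153 → 152.15 g/mol.

152.15 g/mol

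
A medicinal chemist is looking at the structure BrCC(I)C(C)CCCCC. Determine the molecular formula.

Walk through each heavy atom and fill implicit hydrogens from standard valence (C 4, N 3, O 2, S 2, halogen 1):
  atom 1: Br (halogen, monovalent) → 0 H
  atom 2: C, bond orders sum to 2 (valence 4) → 2 H
  atom 3: C, bond orders sum to 3 (valence 4) → 1 H
  atom 4: I (halogen, monovalent) → 0 H
  atom 5: C, bond orders sum to 3 (valence 4) → 1 H
  atom 6: C, bond orders sum to 1 (valence 4) → 3 H
  atom 7: C, bond orders sum to 2 (valence 4) → 2 H
  atom 8: C, bond orders sum to 2 (valence 4) → 2 H
  atom 9: C, bond orders sum to 2 (valence 4) → 2 H
  atom 10: C, bond orders sum to 2 (valence 4) → 2 H
  atom 11: C, bond orders sum to 1 (valence 4) → 3 H
Totals → C:9, H:18, Br:1, I:1.
In Hill order: C9H18BrI.

C9H18BrI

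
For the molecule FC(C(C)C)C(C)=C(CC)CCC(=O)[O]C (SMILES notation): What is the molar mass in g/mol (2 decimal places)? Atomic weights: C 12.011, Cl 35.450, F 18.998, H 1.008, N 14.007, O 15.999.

First, the molecular formula is C13H23FO2 (counting implicit H from valence).
  C: 13 × 12.011 = 156.143
  F: 1 × 18.998 = 18.998
  H: 23 × 1.008 = 23.184
  O: 2 × 15.999 = 31.998
Sum: 13×12.011 + 1×18.998 + 23×1.008 + 2×15.999 = 230.323 → 230.32 g/mol.

230.32 g/mol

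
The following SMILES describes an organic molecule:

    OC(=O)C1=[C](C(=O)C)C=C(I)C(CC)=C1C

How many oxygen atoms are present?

3

Scan the SMILES for O atoms (remember two-letter symbols like Cl and Br are single atoms).
Oxygen count: 3.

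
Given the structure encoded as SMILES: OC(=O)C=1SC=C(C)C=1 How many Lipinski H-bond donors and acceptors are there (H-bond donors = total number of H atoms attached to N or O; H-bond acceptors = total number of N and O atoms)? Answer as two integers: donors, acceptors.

Donors: find every N or O and count the H atoms it carries.
  atom 1 (O): bond orders sum to 1 → 1 H
  atom 3 (O): bond orders sum to 2 → 0 H
Lipinski HBD = 1.
Acceptors: N atoms = 0, O atoms = 2 → HBA = 2.

1, 2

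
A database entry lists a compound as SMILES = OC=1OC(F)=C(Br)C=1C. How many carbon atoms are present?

Count every carbon token in the SMILES (each C, including those in ring-closure positions and inside branches).
Carbon count: 5.

5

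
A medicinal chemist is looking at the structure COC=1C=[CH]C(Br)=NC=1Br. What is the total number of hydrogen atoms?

Walk through each heavy atom and fill implicit hydrogens from standard valence (C 4, N 3, O 2, S 2, halogen 1):
  atom 1: C, bond orders sum to 1 (valence 4) → 3 H
  atom 2: O, bond orders sum to 2 (valence 2) → 0 H
  atom 3: C, bond orders sum to 4 (valence 4) → 0 H
  atom 4: C, bond orders sum to 3 (valence 4) → 1 H
  atom 5: C with explicit H count 1
  atom 6: C, bond orders sum to 4 (valence 4) → 0 H
  atom 7: Br (halogen, monovalent) → 0 H
  atom 8: N, bond orders sum to 3 (valence 3) → 0 H
  atom 9: C, bond orders sum to 4 (valence 4) → 0 H
  atom 10: Br (halogen, monovalent) → 0 H
Total hydrogens: 5.

5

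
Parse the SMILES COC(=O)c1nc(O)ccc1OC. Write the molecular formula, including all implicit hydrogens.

Walk through each heavy atom and fill implicit hydrogens from standard valence (C 4, N 3, O 2, S 2, halogen 1); for lowercase aromatic atoms, an aromatic c carries 1 H when it has two neighbours and 0 H with three, and aromatic n carries 0 H:
  atom 1: C, bond orders sum to 1 (valence 4) → 3 H
  atom 2: O, bond orders sum to 2 (valence 2) → 0 H
  atom 3: C, bond orders sum to 4 (valence 4) → 0 H
  atom 4: O, bond orders sum to 2 (valence 2) → 0 H
  atom 5: aromatic c, 3 neighbours → 0 H
  atom 6: aromatic n, 2 neighbours → 0 H
  atom 7: aromatic c, 3 neighbours → 0 H
  atom 8: O, bond orders sum to 1 (valence 2) → 1 H
  atom 9: aromatic c, 2 neighbours → 1 H
  atom 10: aromatic c, 2 neighbours → 1 H
  atom 11: aromatic c, 3 neighbours → 0 H
  atom 12: O, bond orders sum to 2 (valence 2) → 0 H
  atom 13: C, bond orders sum to 1 (valence 4) → 3 H
Totals → C:8, H:9, N:1, O:4.

C8H9NO4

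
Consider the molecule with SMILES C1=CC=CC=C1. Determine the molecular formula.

Walk through each heavy atom and fill implicit hydrogens from standard valence (C 4, N 3, O 2, S 2, halogen 1):
  atom 1: C, bond orders sum to 3 (valence 4) → 1 H
  atom 2: C, bond orders sum to 3 (valence 4) → 1 H
  atom 3: C, bond orders sum to 3 (valence 4) → 1 H
  atom 4: C, bond orders sum to 3 (valence 4) → 1 H
  atom 5: C, bond orders sum to 3 (valence 4) → 1 H
  atom 6: C, bond orders sum to 3 (valence 4) → 1 H
Totals → C:6, H:6.

C6H6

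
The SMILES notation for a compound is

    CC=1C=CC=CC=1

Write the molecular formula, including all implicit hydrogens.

Walk through each heavy atom and fill implicit hydrogens from standard valence (C 4, N 3, O 2, S 2, halogen 1):
  atom 1: C, bond orders sum to 1 (valence 4) → 3 H
  atom 2: C, bond orders sum to 4 (valence 4) → 0 H
  atom 3: C, bond orders sum to 3 (valence 4) → 1 H
  atom 4: C, bond orders sum to 3 (valence 4) → 1 H
  atom 5: C, bond orders sum to 3 (valence 4) → 1 H
  atom 6: C, bond orders sum to 3 (valence 4) → 1 H
  atom 7: C, bond orders sum to 3 (valence 4) → 1 H
Totals → C:7, H:8.

C7H8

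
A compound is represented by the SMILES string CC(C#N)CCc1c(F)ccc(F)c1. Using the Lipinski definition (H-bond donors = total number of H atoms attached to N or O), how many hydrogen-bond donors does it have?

Donors: find every N or O and count the H atoms it carries.
  atom 4 (N): bond orders sum to 3 → 0 H
Lipinski HBD = 0.

0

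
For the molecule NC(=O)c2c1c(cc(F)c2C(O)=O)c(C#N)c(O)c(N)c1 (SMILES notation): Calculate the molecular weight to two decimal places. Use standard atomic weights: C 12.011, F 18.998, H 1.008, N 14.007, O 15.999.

289.22 g/mol

First, the molecular formula is C13H8FN3O4 (counting implicit H from valence).
  C: 13 × 12.011 = 156.143
  F: 1 × 18.998 = 18.998
  H: 8 × 1.008 = 8.064
  N: 3 × 14.007 = 42.021
  O: 4 × 15.999 = 63.996
Sum: 13×12.011 + 1×18.998 + 8×1.008 + 3×14.007 + 4×15.999 = 289.222 → 289.22 g/mol.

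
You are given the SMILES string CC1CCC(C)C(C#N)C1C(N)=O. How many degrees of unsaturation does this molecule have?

Degree of unsaturation = (number of rings) + (number of π bonds).
Ring closures in the SMILES: 1.
π bonds: 1 double bond (each 1 DoU), 1 triple bond (each 2 DoU) → 3 DoU from unsaturation.
Total DoU = 1 + 3 = 4.

4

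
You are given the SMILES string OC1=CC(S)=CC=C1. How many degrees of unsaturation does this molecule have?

4

Molecular formula: C6H6OS.
DoU = (2C + 2 + N − H − X) / 2, where X is the halogen count and O/S are ignored.
    = (2·6 + 2 + 0 − 6 − 0) / 2 = 8 / 2 = 4.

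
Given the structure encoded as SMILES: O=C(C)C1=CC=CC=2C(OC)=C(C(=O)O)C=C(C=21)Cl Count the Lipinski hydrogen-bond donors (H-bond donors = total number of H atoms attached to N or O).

1

Donors: find every N or O and count the H atoms it carries.
  atom 1 (O): bond orders sum to 2 → 0 H
  atom 10 (O): bond orders sum to 2 → 0 H
  atom 14 (O): bond orders sum to 2 → 0 H
  atom 15 (O): bond orders sum to 1 → 1 H
Lipinski HBD = 1.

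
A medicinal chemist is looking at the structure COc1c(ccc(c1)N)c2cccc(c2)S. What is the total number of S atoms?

1

Scan the SMILES for S atoms (remember two-letter symbols like Cl and Br are single atoms).
Sulfur count: 1.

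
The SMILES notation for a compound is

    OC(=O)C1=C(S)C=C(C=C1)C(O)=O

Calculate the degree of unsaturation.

Degree of unsaturation = (number of rings) + (number of π bonds).
Ring closures in the SMILES: 1.
π bonds: 5 double bonds (each 1 DoU) → 5 DoU from unsaturation.
Total DoU = 1 + 5 = 6.

6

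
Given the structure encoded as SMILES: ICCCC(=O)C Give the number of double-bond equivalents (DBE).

1

Degree of unsaturation = (number of rings) + (number of π bonds).
Ring closures in the SMILES: 0.
π bonds: 1 double bond (each 1 DoU) → 1 DoU from unsaturation.
Total DoU = 0 + 1 = 1.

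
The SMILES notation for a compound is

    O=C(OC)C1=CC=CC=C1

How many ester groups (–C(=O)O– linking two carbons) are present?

The ester motif appears at heavy-atom position 2 in the SMILES.
Ester count: 1.

1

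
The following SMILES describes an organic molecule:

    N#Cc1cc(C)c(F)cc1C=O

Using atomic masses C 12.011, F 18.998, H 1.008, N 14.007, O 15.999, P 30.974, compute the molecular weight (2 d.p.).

163.15 g/mol

First, the molecular formula is C9H6FNO (counting implicit H from valence).
  C: 9 × 12.011 = 108.099
  F: 1 × 18.998 = 18.998
  H: 6 × 1.008 = 6.048
  N: 1 × 14.007 = 14.007
  O: 1 × 15.999 = 15.999
Sum: 9×12.011 + 1×18.998 + 6×1.008 + 1×14.007 + 1×15.999 = 163.151 → 163.15 g/mol.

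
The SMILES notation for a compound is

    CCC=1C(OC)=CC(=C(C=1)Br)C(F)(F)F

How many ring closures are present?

1

In SMILES, each pair of matching ring-closure digits denotes one ring-closing bond; the number of such bonds equals the number of independent rings.
Ring-closure bonds here: 1.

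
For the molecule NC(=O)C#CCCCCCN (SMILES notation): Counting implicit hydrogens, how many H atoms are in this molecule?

Walk through each heavy atom and fill implicit hydrogens from standard valence (C 4, N 3, O 2, S 2, halogen 1):
  atom 1: N, bond orders sum to 1 (valence 3) → 2 H
  atom 2: C, bond orders sum to 4 (valence 4) → 0 H
  atom 3: O, bond orders sum to 2 (valence 2) → 0 H
  atom 4: C, bond orders sum to 4 (valence 4) → 0 H
  atom 5: C, bond orders sum to 4 (valence 4) → 0 H
  atom 6: C, bond orders sum to 2 (valence 4) → 2 H
  atom 7: C, bond orders sum to 2 (valence 4) → 2 H
  atom 8: C, bond orders sum to 2 (valence 4) → 2 H
  atom 9: C, bond orders sum to 2 (valence 4) → 2 H
  atom 10: C, bond orders sum to 2 (valence 4) → 2 H
  atom 11: N, bond orders sum to 1 (valence 3) → 2 H
Total hydrogens: 14.

14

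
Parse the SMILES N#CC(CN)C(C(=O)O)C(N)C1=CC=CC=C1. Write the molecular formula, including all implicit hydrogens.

C12H15N3O2

Walk through each heavy atom and fill implicit hydrogens from standard valence (C 4, N 3, O 2, S 2, halogen 1):
  atom 1: N, bond orders sum to 3 (valence 3) → 0 H
  atom 2: C, bond orders sum to 4 (valence 4) → 0 H
  atom 3: C, bond orders sum to 3 (valence 4) → 1 H
  atom 4: C, bond orders sum to 2 (valence 4) → 2 H
  atom 5: N, bond orders sum to 1 (valence 3) → 2 H
  atom 6: C, bond orders sum to 3 (valence 4) → 1 H
  atom 7: C, bond orders sum to 4 (valence 4) → 0 H
  atom 8: O, bond orders sum to 2 (valence 2) → 0 H
  atom 9: O, bond orders sum to 1 (valence 2) → 1 H
  atom 10: C, bond orders sum to 3 (valence 4) → 1 H
  atom 11: N, bond orders sum to 1 (valence 3) → 2 H
  atom 12: C, bond orders sum to 4 (valence 4) → 0 H
  atom 13: C, bond orders sum to 3 (valence 4) → 1 H
  atom 14: C, bond orders sum to 3 (valence 4) → 1 H
  atom 15: C, bond orders sum to 3 (valence 4) → 1 H
  atom 16: C, bond orders sum to 3 (valence 4) → 1 H
  atom 17: C, bond orders sum to 3 (valence 4) → 1 H
Totals → C:12, H:15, N:3, O:2.
In Hill order: C12H15N3O2.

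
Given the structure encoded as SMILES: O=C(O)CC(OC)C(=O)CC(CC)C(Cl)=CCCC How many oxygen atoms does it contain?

Scan the SMILES for O atoms (remember two-letter symbols like Cl and Br are single atoms).
Oxygen count: 4.

4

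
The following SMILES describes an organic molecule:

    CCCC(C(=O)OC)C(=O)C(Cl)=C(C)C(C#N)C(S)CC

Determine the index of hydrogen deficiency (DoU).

5

Molecular formula: C15H22ClNO3S.
DoU = (2C + 2 + N − H − X) / 2, where X is the halogen count and O/S are ignored.
    = (2·15 + 2 + 1 − 22 − 1) / 2 = 10 / 2 = 5.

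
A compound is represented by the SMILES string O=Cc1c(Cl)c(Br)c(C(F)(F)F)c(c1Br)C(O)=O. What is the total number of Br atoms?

Scan the SMILES for Br atoms (remember two-letter symbols like Cl and Br are single atoms).
Bromine count: 2.

2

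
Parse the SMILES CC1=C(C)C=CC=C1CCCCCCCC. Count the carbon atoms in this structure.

Count every carbon token in the SMILES (each C, including those in ring-closure positions and inside branches).
Carbon count: 16.

16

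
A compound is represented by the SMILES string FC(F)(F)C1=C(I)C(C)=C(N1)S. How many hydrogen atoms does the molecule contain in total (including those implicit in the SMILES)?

5

Walk through each heavy atom and fill implicit hydrogens from standard valence (C 4, N 3, O 2, S 2, halogen 1):
  atom 1: F (halogen, monovalent) → 0 H
  atom 2: C, bond orders sum to 4 (valence 4) → 0 H
  atom 3: F (halogen, monovalent) → 0 H
  atom 4: F (halogen, monovalent) → 0 H
  atom 5: C, bond orders sum to 4 (valence 4) → 0 H
  atom 6: C, bond orders sum to 4 (valence 4) → 0 H
  atom 7: I (halogen, monovalent) → 0 H
  atom 8: C, bond orders sum to 4 (valence 4) → 0 H
  atom 9: C, bond orders sum to 1 (valence 4) → 3 H
  atom 10: C, bond orders sum to 4 (valence 4) → 0 H
  atom 11: N, bond orders sum to 2 (valence 3) → 1 H
  atom 12: S, bond orders sum to 1 (valence 2) → 1 H
Total hydrogens: 5.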